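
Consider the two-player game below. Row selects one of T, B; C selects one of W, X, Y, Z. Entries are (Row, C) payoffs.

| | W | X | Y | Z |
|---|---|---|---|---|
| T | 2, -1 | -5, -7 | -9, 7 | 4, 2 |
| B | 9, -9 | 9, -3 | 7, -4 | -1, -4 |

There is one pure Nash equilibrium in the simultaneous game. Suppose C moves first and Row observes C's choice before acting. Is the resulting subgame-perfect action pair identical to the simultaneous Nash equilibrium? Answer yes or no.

Work backward from Row's decision.
- W: BR = B, leader payoff -9.
- X: BR = B, leader payoff -3.
- Y: BR = B, leader payoff -4.
- Z: BR = T, leader payoff 2.
C's induced payoffs are -9, -3, -4, 2, so C commits to Z. Subgame-perfect outcome: (T, Z) with payoffs (4, 2).
Under simultaneous play:
Row's best replies: W→B; X→B; Y→B; Z→T.
C's best replies: T→Y; B→X.
Only (B, X) has each player best-responding; Nash payoffs (9, -3).
Sequential outcome (T, Z) differs from the Nash profile (B, X).

no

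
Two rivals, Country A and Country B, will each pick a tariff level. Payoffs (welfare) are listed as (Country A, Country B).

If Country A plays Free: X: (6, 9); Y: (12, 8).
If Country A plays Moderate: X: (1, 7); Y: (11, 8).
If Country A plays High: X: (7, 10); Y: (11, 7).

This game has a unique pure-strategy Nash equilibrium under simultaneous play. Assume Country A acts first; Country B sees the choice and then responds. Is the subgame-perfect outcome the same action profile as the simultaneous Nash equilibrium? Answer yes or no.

no

Country B best-responds to each possible Country A move:
- Free: Country B compares 9, 8 and picks X; Country A would get 6.
- Moderate: Country B compares 7, 8 and picks Y; Country A would get 11.
- High: Country B compares 10, 7 and picks X; Country A would get 7.
Maximizing over 6, 11, 7, Country A chooses Moderate. Subgame-perfect outcome: (Moderate, Y) with payoffs (11, 8).
Under simultaneous play:
Country A's best replies: X→High; Y→Free.
Country B's best replies: Free→X; Moderate→Y; High→X.
The unique mutual best reply is (High, X), giving (7, 10).
Sequential outcome (Moderate, Y) differs from the Nash profile (High, X).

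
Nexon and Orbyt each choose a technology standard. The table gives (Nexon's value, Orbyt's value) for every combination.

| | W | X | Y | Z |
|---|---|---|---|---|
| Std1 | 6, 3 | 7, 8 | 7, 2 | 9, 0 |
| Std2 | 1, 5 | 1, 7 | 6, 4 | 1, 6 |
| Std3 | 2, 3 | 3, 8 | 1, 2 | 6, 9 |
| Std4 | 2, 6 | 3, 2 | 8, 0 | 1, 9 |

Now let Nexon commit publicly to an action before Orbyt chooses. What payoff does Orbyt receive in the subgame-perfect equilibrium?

8

Work backward from Orbyt's decision.
- Std1 → Orbyt plays X (best of 3, 8, 2, 0); Nexon gets 7.
- Std2 → Orbyt plays X (best of 5, 7, 4, 6); Nexon gets 1.
- Std3 → Orbyt plays Z (best of 3, 8, 2, 9); Nexon gets 6.
- Std4 → Orbyt plays Z (best of 6, 2, 0, 9); Nexon gets 1.
Among 7, 1, 6, 1, the best is 7 at Std1. Subgame-perfect outcome: (Std1, X) with payoffs (7, 8).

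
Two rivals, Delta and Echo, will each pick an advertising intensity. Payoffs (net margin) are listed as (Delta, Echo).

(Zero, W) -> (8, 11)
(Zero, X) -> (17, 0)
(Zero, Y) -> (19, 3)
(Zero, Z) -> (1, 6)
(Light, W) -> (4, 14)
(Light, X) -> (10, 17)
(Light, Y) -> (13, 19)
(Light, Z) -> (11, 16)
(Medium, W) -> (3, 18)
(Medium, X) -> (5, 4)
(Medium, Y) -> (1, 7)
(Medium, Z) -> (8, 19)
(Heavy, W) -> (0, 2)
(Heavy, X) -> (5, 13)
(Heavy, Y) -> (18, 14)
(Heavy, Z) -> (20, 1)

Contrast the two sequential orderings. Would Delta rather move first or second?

first

If Delta leads: Echo's best replies are Zero→W, Light→Y, Medium→Z, Heavy→Y; Delta's induced payoffs 8, 13, 8, 18; outcome (Heavy, Y), payoffs (18, 14).
If Echo leads: Delta's best replies are W→Zero, X→Zero, Y→Zero, Z→Heavy; Echo's induced payoffs 11, 0, 3, 1; outcome (Zero, W), payoffs (8, 11).
Delta gets 18 moving first and 8 moving second, so Delta prefers to move first.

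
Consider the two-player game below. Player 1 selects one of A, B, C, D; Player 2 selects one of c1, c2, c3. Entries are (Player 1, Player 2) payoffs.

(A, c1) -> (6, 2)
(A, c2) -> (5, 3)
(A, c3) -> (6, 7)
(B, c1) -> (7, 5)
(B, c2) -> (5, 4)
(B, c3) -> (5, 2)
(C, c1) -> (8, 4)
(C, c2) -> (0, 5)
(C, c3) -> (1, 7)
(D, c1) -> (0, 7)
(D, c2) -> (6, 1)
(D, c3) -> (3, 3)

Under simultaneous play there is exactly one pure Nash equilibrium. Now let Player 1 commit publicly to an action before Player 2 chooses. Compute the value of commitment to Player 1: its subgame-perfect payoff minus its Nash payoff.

Work backward from Player 2's decision.
- A: BR = c3, leader payoff 6.
- B: BR = c1, leader payoff 7.
- C: BR = c3, leader payoff 1.
- D: BR = c1, leader payoff 0.
Player 1's induced payoffs are 6, 7, 1, 0, so Player 1 commits to B. Subgame-perfect outcome: (B, c1) with payoffs (7, 5).
Under simultaneous play:
Player 1's best replies: c1→C; c2→D; c3→A.
Player 2's best replies: A→c3; B→c1; C→c3; D→c1.
Only (A, c3) has each player best-responding; Nash payoffs (6, 7).
Player 1's commitment gain: 7 − 6 = 1.

1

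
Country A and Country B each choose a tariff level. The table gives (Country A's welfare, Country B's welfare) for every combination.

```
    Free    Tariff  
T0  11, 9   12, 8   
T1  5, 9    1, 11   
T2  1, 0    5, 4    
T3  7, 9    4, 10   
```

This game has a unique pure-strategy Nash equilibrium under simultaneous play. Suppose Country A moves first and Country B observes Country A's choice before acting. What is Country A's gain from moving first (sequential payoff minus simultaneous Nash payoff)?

Solve by backward induction (Country A leads).
- T0: Country B compares 9, 8 and picks Free; Country A would get 11.
- T1: Country B compares 9, 11 and picks Tariff; Country A would get 1.
- T2: Country B compares 0, 4 and picks Tariff; Country A would get 5.
- T3: Country B compares 9, 10 and picks Tariff; Country A would get 4.
Maximizing over 11, 1, 5, 4, Country A chooses T0. Subgame-perfect outcome: (T0, Free) with payoffs (11, 9).
For the simultaneous game, intersect best replies.
Country A's best replies: Free→T0; Tariff→T0.
Country B's best replies: T0→Free; T1→Tariff; T2→Tariff; T3→Tariff.
Only (T0, Free) has each player best-responding; Nash payoffs (11, 9).
Country A's commitment gain: 11 − 11 = 0.

0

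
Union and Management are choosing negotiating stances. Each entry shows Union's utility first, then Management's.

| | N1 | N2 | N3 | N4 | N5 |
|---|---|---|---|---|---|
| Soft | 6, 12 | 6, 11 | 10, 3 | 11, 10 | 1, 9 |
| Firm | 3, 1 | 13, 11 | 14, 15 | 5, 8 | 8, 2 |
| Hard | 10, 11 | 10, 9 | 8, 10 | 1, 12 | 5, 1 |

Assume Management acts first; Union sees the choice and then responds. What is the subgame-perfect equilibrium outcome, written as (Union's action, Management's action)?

Union best-responds to each possible Management move:
- N1: BR = Hard, leader payoff 11.
- N2: BR = Firm, leader payoff 11.
- N3: BR = Firm, leader payoff 15.
- N4: BR = Soft, leader payoff 10.
- N5: BR = Firm, leader payoff 2.
Management's induced payoffs are 11, 11, 15, 10, 2, so Management commits to N3. Subgame-perfect outcome: (Firm, N3) with payoffs (14, 15).

(Firm, N3)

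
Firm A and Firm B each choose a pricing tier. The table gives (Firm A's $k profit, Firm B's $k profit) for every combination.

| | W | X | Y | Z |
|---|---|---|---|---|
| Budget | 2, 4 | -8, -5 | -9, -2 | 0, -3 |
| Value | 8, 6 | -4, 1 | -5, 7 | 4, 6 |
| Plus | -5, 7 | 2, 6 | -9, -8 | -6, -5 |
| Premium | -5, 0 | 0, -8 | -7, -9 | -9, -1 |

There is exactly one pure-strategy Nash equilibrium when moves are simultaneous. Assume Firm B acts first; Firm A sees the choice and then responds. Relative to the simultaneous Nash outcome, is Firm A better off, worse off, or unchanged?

unchanged

Work backward from Firm A's decision.
- W: Firm A compares 2, 8, -5, -5 and picks Value; Firm B would get 6.
- X: Firm A compares -8, -4, 2, 0 and picks Plus; Firm B would get 6.
- Y: Firm A compares -9, -5, -9, -7 and picks Value; Firm B would get 7.
- Z: Firm A compares 0, 4, -6, -9 and picks Value; Firm B would get 6.
Maximizing over 6, 6, 7, 6, Firm B chooses Y. Subgame-perfect outcome: (Value, Y) with payoffs (-5, 7).
For the simultaneous game, intersect best replies.
Firm A's best replies: W→Value; X→Plus; Y→Value; Z→Value.
Firm B's best replies: Budget→W; Value→Y; Plus→W; Premium→W.
Only (Value, Y) has each player best-responding; Nash payoffs (-5, 7).
Firm A earns -5 sequentially versus -5 at the Nash outcome: unchanged.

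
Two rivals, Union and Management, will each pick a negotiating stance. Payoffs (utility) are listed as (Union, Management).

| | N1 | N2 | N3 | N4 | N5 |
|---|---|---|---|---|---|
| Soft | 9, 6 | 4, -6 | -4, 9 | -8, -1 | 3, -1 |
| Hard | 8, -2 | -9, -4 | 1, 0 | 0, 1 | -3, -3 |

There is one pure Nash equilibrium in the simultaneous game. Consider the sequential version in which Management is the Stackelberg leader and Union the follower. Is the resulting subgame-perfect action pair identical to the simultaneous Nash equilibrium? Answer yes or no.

Backward induction with Management moving first.
- N1: BR = Soft, leader payoff 6.
- N2: BR = Soft, leader payoff -6.
- N3: BR = Hard, leader payoff 0.
- N4: BR = Hard, leader payoff 1.
- N5: BR = Soft, leader payoff -1.
Among 6, -6, 0, 1, -1, the best is 6 at N1. Subgame-perfect outcome: (Soft, N1) with payoffs (9, 6).
Now find the simultaneous Nash equilibrium.
Union's best replies: N1→Soft; N2→Soft; N3→Hard; N4→Hard; N5→Soft.
Management's best replies: Soft→N3; Hard→N4.
Only (Hard, N4) has each player best-responding; Nash payoffs (0, 1).
Sequential outcome (Soft, N1) differs from the Nash profile (Hard, N4).

no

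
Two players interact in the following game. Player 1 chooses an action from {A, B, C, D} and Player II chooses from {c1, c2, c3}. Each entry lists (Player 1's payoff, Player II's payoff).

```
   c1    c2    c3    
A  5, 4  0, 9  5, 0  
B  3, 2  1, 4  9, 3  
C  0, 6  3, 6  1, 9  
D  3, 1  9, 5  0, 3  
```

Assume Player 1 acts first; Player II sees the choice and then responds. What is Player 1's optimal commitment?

Player II best-responds to each possible Player 1 move:
- A → Player II plays c2 (best of 4, 9, 0); Player 1 gets 0.
- B → Player II plays c2 (best of 2, 4, 3); Player 1 gets 1.
- C → Player II plays c3 (best of 6, 6, 9); Player 1 gets 1.
- D → Player II plays c2 (best of 1, 5, 3); Player 1 gets 9.
Among 0, 1, 1, 9, the best is 9 at D. Subgame-perfect outcome: (D, c2) with payoffs (9, 5).

D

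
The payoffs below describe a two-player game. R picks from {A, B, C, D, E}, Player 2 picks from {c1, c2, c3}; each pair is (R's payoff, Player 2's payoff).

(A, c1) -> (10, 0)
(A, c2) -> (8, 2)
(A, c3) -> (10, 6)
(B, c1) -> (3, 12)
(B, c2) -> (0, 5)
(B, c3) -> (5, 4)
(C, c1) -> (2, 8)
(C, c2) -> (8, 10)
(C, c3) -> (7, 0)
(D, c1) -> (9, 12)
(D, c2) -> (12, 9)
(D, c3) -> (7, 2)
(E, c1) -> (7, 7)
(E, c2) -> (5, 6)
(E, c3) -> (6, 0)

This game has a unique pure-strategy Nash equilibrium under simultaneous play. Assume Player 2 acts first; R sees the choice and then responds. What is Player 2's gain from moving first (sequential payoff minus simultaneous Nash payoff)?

3

Work backward from R's decision.
- c1: BR = A, leader payoff 0.
- c2: BR = D, leader payoff 9.
- c3: BR = A, leader payoff 6.
Maximizing over 0, 9, 6, Player 2 chooses c2. Subgame-perfect outcome: (D, c2) with payoffs (12, 9).
For the simultaneous game, intersect best replies.
R's best replies: c1→A; c2→D; c3→A.
Player 2's best replies: A→c3; B→c1; C→c2; D→c1; E→c1.
The unique mutual best reply is (A, c3), giving (10, 6).
Player 2's commitment gain: 9 − 6 = 3.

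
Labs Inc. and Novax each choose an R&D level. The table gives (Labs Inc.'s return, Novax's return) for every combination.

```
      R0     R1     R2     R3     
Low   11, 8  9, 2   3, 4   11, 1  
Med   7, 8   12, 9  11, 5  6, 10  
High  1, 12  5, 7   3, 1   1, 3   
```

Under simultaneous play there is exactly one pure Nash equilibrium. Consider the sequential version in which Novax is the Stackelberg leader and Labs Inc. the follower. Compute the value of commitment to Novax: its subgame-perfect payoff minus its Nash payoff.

Solve by backward induction (Novax leads).
- R0: Labs Inc. compares 11, 7, 1 and picks Low; Novax would get 8.
- R1: Labs Inc. compares 9, 12, 5 and picks Med; Novax would get 9.
- R2: Labs Inc. compares 3, 11, 3 and picks Med; Novax would get 5.
- R3: Labs Inc. compares 11, 6, 1 and picks Low; Novax would get 1.
Maximizing over 8, 9, 5, 1, Novax chooses R1. Subgame-perfect outcome: (Med, R1) with payoffs (12, 9).
For the simultaneous game, intersect best replies.
Labs Inc.'s best replies: R0→Low; R1→Med; R2→Med; R3→Low.
Novax's best replies: Low→R0; Med→R3; High→R0.
Only (Low, R0) has each player best-responding; Nash payoffs (11, 8).
Novax's commitment gain: 9 − 8 = 1.

1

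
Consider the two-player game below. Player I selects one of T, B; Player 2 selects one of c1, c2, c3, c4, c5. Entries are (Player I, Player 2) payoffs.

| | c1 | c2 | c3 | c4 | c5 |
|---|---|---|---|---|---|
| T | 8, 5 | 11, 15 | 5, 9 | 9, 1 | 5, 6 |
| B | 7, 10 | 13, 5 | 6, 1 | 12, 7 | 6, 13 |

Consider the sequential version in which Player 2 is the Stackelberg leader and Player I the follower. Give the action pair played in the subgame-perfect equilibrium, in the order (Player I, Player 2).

(B, c5)

Backward induction with Player 2 moving first.
- c1 → Player I plays T (best of 8, 7); Player 2 gets 5.
- c2 → Player I plays B (best of 11, 13); Player 2 gets 5.
- c3 → Player I plays B (best of 5, 6); Player 2 gets 1.
- c4 → Player I plays B (best of 9, 12); Player 2 gets 7.
- c5 → Player I plays B (best of 5, 6); Player 2 gets 13.
Among 5, 5, 1, 7, 13, the best is 13 at c5. Subgame-perfect outcome: (B, c5) with payoffs (6, 13).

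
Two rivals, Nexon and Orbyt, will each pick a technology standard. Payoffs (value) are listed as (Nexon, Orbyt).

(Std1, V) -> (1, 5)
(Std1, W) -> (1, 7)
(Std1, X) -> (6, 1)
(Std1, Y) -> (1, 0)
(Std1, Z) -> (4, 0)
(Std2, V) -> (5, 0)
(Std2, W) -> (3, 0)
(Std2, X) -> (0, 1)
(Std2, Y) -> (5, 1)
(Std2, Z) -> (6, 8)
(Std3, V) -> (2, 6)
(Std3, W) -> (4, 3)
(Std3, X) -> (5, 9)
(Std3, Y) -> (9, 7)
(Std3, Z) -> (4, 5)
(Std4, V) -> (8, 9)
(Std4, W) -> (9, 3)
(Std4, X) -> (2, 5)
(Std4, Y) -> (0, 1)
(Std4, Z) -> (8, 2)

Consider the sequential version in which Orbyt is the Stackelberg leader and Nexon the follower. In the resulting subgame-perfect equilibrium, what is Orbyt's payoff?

Backward induction with Orbyt moving first.
- V → Nexon plays Std4 (best of 1, 5, 2, 8); Orbyt gets 9.
- W → Nexon plays Std4 (best of 1, 3, 4, 9); Orbyt gets 3.
- X → Nexon plays Std1 (best of 6, 0, 5, 2); Orbyt gets 1.
- Y → Nexon plays Std3 (best of 1, 5, 9, 0); Orbyt gets 7.
- Z → Nexon plays Std4 (best of 4, 6, 4, 8); Orbyt gets 2.
Maximizing over 9, 3, 1, 7, 2, Orbyt chooses V. Subgame-perfect outcome: (Std4, V) with payoffs (8, 9).

9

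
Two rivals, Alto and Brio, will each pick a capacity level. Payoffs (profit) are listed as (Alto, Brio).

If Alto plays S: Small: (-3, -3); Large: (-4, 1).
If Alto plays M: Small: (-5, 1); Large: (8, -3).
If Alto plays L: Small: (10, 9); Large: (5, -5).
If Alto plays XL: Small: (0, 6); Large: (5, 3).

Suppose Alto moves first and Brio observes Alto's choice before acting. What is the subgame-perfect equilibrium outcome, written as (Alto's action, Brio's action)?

Brio best-responds to each possible Alto move:
- S: Brio compares -3, 1 and picks Large; Alto would get -4.
- M: Brio compares 1, -3 and picks Small; Alto would get -5.
- L: Brio compares 9, -5 and picks Small; Alto would get 10.
- XL: Brio compares 6, 3 and picks Small; Alto would get 0.
Among -4, -5, 10, 0, the best is 10 at L. Subgame-perfect outcome: (L, Small) with payoffs (10, 9).

(L, Small)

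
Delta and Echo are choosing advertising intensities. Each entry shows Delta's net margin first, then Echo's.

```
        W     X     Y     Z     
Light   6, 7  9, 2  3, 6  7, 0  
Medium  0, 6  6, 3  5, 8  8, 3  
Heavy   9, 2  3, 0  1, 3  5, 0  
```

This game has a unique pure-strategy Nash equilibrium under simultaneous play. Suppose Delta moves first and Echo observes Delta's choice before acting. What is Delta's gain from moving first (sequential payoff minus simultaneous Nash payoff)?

1

Work backward from Echo's decision.
- Light: Echo compares 7, 2, 6, 0 and picks W; Delta would get 6.
- Medium: Echo compares 6, 3, 8, 3 and picks Y; Delta would get 5.
- Heavy: Echo compares 2, 0, 3, 0 and picks Y; Delta would get 1.
Among 6, 5, 1, the best is 6 at Light. Subgame-perfect outcome: (Light, W) with payoffs (6, 7).
Now find the simultaneous Nash equilibrium.
Delta's best replies: W→Heavy; X→Light; Y→Medium; Z→Medium.
Echo's best replies: Light→W; Medium→Y; Heavy→Y.
Only (Medium, Y) has each player best-responding; Nash payoffs (5, 8).
Delta's commitment gain: 6 − 5 = 1.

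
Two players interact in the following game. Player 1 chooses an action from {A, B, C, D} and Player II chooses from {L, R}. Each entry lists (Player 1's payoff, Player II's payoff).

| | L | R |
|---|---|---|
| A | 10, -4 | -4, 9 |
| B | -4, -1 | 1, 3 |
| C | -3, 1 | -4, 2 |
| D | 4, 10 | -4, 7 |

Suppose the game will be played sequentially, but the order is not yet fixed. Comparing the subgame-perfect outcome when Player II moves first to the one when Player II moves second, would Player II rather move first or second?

second

If Player 1 leads: Player II's best replies are A→R, B→R, C→R, D→L; Player 1's induced payoffs -4, 1, -4, 4; outcome (D, L), payoffs (4, 10).
If Player II leads: Player 1's best replies are L→A, R→B; Player II's induced payoffs -4, 3; outcome (B, R), payoffs (1, 3).
Player II gets 3 moving first and 10 moving second, so Player II prefers to move second.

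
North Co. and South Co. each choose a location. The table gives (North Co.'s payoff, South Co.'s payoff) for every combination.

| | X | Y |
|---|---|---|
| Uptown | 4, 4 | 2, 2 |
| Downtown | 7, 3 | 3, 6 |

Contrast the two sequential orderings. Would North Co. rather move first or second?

first

If North Co. leads: South Co.'s best replies are Uptown→X, Downtown→Y; North Co.'s induced payoffs 4, 3; outcome (Uptown, X), payoffs (4, 4).
If South Co. leads: North Co.'s best replies are X→Downtown, Y→Downtown; South Co.'s induced payoffs 3, 6; outcome (Downtown, Y), payoffs (3, 6).
North Co. gets 4 moving first and 3 moving second, so North Co. prefers to move first.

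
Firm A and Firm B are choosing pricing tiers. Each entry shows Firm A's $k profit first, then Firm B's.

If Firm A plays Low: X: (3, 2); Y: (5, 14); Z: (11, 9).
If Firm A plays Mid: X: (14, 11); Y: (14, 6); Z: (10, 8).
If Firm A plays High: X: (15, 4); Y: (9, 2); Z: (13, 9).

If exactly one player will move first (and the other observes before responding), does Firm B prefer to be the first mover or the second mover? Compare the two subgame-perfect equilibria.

second

If Firm A leads: Firm B's best replies are Low→Y, Mid→X, High→Z; Firm A's induced payoffs 5, 14, 13; outcome (Mid, X), payoffs (14, 11).
If Firm B leads: Firm A's best replies are X→High, Y→Mid, Z→High; Firm B's induced payoffs 4, 6, 9; outcome (High, Z), payoffs (13, 9).
Firm B gets 9 moving first and 11 moving second, so Firm B prefers to move second.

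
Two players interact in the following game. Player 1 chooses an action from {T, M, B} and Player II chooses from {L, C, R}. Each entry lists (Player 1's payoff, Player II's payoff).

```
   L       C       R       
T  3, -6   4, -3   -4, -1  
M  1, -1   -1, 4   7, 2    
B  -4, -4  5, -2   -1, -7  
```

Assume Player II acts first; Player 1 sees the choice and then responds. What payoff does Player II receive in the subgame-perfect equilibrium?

2

Player 1 best-responds to each possible Player II move:
- L: BR = T, leader payoff -6.
- C: BR = B, leader payoff -2.
- R: BR = M, leader payoff 2.
Player II's induced payoffs are -6, -2, 2, so Player II commits to R. Subgame-perfect outcome: (M, R) with payoffs (7, 2).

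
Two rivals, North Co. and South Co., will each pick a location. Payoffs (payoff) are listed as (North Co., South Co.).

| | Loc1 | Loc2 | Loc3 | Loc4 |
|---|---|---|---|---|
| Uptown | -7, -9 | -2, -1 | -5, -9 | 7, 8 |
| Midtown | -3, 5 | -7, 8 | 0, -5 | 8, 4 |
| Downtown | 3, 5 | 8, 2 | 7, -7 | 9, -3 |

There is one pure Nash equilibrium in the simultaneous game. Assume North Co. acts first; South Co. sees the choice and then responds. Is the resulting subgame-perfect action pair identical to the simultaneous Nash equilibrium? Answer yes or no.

Work backward from South Co.'s decision.
- Uptown → South Co. plays Loc4 (best of -9, -1, -9, 8); North Co. gets 7.
- Midtown → South Co. plays Loc2 (best of 5, 8, -5, 4); North Co. gets -7.
- Downtown → South Co. plays Loc1 (best of 5, 2, -7, -3); North Co. gets 3.
North Co.'s induced payoffs are 7, -7, 3, so North Co. commits to Uptown. Subgame-perfect outcome: (Uptown, Loc4) with payoffs (7, 8).
Under simultaneous play:
North Co.'s best replies: Loc1→Downtown; Loc2→Downtown; Loc3→Downtown; Loc4→Downtown.
South Co.'s best replies: Uptown→Loc4; Midtown→Loc2; Downtown→Loc1.
The unique mutual best reply is (Downtown, Loc1), giving (3, 5).
Sequential outcome (Uptown, Loc4) differs from the Nash profile (Downtown, Loc1).

no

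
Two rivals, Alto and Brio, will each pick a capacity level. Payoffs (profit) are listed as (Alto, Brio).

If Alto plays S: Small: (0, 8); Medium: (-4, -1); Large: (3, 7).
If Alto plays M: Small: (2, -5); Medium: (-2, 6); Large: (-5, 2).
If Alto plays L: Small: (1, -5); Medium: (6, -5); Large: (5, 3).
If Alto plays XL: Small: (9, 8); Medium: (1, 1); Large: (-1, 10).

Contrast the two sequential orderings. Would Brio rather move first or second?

first

If Alto leads: Brio's best replies are S→Small, M→Medium, L→Large, XL→Large; Alto's induced payoffs 0, -2, 5, -1; outcome (L, Large), payoffs (5, 3).
If Brio leads: Alto's best replies are Small→XL, Medium→L, Large→L; Brio's induced payoffs 8, -5, 3; outcome (XL, Small), payoffs (9, 8).
Brio gets 8 moving first and 3 moving second, so Brio prefers to move first.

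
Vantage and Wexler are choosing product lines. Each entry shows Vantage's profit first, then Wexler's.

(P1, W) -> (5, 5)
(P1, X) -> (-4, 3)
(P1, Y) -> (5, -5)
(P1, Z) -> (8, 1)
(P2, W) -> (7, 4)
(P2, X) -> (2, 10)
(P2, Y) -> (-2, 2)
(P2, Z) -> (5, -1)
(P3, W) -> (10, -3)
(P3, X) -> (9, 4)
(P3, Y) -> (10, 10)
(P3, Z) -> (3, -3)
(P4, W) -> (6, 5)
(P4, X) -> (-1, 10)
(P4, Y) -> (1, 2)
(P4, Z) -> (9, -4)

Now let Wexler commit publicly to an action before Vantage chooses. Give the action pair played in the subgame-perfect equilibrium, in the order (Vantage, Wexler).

Solve by backward induction (Wexler leads).
- W: BR = P3, leader payoff -3.
- X: BR = P3, leader payoff 4.
- Y: BR = P3, leader payoff 10.
- Z: BR = P4, leader payoff -4.
Among -3, 4, 10, -4, the best is 10 at Y. Subgame-perfect outcome: (P3, Y) with payoffs (10, 10).

(P3, Y)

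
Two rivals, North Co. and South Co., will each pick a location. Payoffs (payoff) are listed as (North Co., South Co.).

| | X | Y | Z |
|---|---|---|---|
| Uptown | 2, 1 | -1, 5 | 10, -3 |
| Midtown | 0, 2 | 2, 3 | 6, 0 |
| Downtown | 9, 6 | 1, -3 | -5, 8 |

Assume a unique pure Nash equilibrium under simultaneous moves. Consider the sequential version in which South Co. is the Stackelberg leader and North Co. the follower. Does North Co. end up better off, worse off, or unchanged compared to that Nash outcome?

Solve by backward induction (South Co. leads).
- X: BR = Downtown, leader payoff 6.
- Y: BR = Midtown, leader payoff 3.
- Z: BR = Uptown, leader payoff -3.
Maximizing over 6, 3, -3, South Co. chooses X. Subgame-perfect outcome: (Downtown, X) with payoffs (9, 6).
Now find the simultaneous Nash equilibrium.
North Co.'s best replies: X→Downtown; Y→Midtown; Z→Uptown.
South Co.'s best replies: Uptown→Y; Midtown→Y; Downtown→Z.
Only (Midtown, Y) has each player best-responding; Nash payoffs (2, 3).
North Co. earns 9 sequentially versus 2 at the Nash outcome: better off.

better off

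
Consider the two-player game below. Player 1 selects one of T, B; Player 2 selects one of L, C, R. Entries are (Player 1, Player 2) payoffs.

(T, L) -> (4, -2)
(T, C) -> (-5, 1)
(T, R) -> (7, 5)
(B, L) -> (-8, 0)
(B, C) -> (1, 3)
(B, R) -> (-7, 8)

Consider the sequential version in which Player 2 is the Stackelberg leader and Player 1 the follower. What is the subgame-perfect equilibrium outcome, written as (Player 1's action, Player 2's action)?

Solve by backward induction (Player 2 leads).
- L: Player 1 compares 4, -8 and picks T; Player 2 would get -2.
- C: Player 1 compares -5, 1 and picks B; Player 2 would get 3.
- R: Player 1 compares 7, -7 and picks T; Player 2 would get 5.
Maximizing over -2, 3, 5, Player 2 chooses R. Subgame-perfect outcome: (T, R) with payoffs (7, 5).

(T, R)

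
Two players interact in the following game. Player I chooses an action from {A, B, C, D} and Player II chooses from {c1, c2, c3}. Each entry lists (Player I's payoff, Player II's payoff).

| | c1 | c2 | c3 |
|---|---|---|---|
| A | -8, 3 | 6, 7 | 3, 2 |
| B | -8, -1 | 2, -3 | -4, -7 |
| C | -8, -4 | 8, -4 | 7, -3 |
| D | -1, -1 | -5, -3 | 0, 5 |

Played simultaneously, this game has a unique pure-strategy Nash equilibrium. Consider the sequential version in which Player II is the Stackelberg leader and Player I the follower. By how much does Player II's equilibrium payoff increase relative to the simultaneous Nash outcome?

Backward induction with Player II moving first.
- c1: Player I compares -8, -8, -8, -1 and picks D; Player II would get -1.
- c2: Player I compares 6, 2, 8, -5 and picks C; Player II would get -4.
- c3: Player I compares 3, -4, 7, 0 and picks C; Player II would get -3.
Among -1, -4, -3, the best is -1 at c1. Subgame-perfect outcome: (D, c1) with payoffs (-1, -1).
For the simultaneous game, intersect best replies.
Player I's best replies: c1→D; c2→C; c3→C.
Player II's best replies: A→c2; B→c1; C→c3; D→c3.
Only (C, c3) has each player best-responding; Nash payoffs (7, -3).
Player II's commitment gain: -1 − -3 = 2.

2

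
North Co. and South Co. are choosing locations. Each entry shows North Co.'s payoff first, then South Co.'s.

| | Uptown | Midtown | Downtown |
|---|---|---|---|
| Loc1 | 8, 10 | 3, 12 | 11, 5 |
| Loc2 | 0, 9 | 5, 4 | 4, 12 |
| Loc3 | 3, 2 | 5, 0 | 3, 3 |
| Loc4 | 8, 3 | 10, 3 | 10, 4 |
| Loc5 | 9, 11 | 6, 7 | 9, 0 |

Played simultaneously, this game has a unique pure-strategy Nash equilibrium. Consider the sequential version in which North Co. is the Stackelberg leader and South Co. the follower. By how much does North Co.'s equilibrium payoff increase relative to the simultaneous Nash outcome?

1

Solve by backward induction (North Co. leads).
- Loc1: South Co. compares 10, 12, 5 and picks Midtown; North Co. would get 3.
- Loc2: South Co. compares 9, 4, 12 and picks Downtown; North Co. would get 4.
- Loc3: South Co. compares 2, 0, 3 and picks Downtown; North Co. would get 3.
- Loc4: South Co. compares 3, 3, 4 and picks Downtown; North Co. would get 10.
- Loc5: South Co. compares 11, 7, 0 and picks Uptown; North Co. would get 9.
Maximizing over 3, 4, 3, 10, 9, North Co. chooses Loc4. Subgame-perfect outcome: (Loc4, Downtown) with payoffs (10, 4).
Now find the simultaneous Nash equilibrium.
North Co.'s best replies: Uptown→Loc5; Midtown→Loc4; Downtown→Loc1.
South Co.'s best replies: Loc1→Midtown; Loc2→Downtown; Loc3→Downtown; Loc4→Downtown; Loc5→Uptown.
The unique mutual best reply is (Loc5, Uptown), giving (9, 11).
North Co.'s commitment gain: 10 − 9 = 1.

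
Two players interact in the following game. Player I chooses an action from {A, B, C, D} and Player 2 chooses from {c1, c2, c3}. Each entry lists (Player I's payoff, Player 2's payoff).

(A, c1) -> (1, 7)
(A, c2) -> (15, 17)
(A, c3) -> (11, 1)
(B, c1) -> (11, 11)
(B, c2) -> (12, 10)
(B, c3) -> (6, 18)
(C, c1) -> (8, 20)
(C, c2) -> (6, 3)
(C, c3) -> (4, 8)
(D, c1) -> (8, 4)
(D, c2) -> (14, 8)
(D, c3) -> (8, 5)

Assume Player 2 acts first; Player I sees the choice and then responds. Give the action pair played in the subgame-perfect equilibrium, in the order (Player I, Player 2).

(A, c2)

Backward induction with Player 2 moving first.
- c1: BR = B, leader payoff 11.
- c2: BR = A, leader payoff 17.
- c3: BR = A, leader payoff 1.
Maximizing over 11, 17, 1, Player 2 chooses c2. Subgame-perfect outcome: (A, c2) with payoffs (15, 17).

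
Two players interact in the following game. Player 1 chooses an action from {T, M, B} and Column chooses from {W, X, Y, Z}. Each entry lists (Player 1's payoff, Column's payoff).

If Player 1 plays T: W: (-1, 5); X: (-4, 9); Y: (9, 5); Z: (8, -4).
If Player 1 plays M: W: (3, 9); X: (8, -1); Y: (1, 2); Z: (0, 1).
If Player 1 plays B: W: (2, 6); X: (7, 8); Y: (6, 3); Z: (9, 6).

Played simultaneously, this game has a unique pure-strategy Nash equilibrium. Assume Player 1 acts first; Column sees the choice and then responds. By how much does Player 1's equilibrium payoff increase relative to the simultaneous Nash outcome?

Column best-responds to each possible Player 1 move:
- T → Column plays X (best of 5, 9, 5, -4); Player 1 gets -4.
- M → Column plays W (best of 9, -1, 2, 1); Player 1 gets 3.
- B → Column plays X (best of 6, 8, 3, 6); Player 1 gets 7.
Among -4, 3, 7, the best is 7 at B. Subgame-perfect outcome: (B, X) with payoffs (7, 8).
Now find the simultaneous Nash equilibrium.
Player 1's best replies: W→M; X→M; Y→T; Z→B.
Column's best replies: T→X; M→W; B→X.
The unique mutual best reply is (M, W), giving (3, 9).
Player 1's commitment gain: 7 − 3 = 4.

4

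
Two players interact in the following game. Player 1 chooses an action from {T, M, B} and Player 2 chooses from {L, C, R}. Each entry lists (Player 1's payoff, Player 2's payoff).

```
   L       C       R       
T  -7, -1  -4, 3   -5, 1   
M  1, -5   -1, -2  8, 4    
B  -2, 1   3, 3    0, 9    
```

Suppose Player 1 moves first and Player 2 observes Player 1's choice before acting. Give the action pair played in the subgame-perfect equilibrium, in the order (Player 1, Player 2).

(M, R)

Solve by backward induction (Player 1 leads).
- T: Player 2 compares -1, 3, 1 and picks C; Player 1 would get -4.
- M: Player 2 compares -5, -2, 4 and picks R; Player 1 would get 8.
- B: Player 2 compares 1, 3, 9 and picks R; Player 1 would get 0.
Maximizing over -4, 8, 0, Player 1 chooses M. Subgame-perfect outcome: (M, R) with payoffs (8, 4).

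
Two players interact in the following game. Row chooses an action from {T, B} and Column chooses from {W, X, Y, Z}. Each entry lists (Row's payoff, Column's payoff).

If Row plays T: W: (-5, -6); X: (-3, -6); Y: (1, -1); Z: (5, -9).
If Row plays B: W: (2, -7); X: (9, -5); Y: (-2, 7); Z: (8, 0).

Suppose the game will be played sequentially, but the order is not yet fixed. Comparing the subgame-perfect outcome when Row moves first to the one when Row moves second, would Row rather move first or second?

If Row leads: Column's best replies are T→Y, B→Y; Row's induced payoffs 1, -2; outcome (T, Y), payoffs (1, -1).
If Column leads: Row's best replies are W→B, X→B, Y→T, Z→B; Column's induced payoffs -7, -5, -1, 0; outcome (B, Z), payoffs (8, 0).
Row gets 1 moving first and 8 moving second, so Row prefers to move second.

second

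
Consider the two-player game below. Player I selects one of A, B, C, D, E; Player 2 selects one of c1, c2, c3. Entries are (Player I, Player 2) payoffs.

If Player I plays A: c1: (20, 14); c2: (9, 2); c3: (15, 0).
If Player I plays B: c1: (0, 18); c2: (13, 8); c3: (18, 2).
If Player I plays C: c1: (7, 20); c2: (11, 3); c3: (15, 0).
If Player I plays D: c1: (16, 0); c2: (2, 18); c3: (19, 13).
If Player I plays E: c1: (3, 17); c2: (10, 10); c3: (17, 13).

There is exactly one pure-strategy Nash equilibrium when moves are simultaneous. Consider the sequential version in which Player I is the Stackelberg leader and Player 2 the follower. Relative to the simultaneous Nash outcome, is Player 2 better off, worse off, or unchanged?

unchanged

Player 2 best-responds to each possible Player I move:
- A → Player 2 plays c1 (best of 14, 2, 0); Player I gets 20.
- B → Player 2 plays c1 (best of 18, 8, 2); Player I gets 0.
- C → Player 2 plays c1 (best of 20, 3, 0); Player I gets 7.
- D → Player 2 plays c2 (best of 0, 18, 13); Player I gets 2.
- E → Player 2 plays c1 (best of 17, 10, 13); Player I gets 3.
Maximizing over 20, 0, 7, 2, 3, Player I chooses A. Subgame-perfect outcome: (A, c1) with payoffs (20, 14).
Under simultaneous play:
Player I's best replies: c1→A; c2→B; c3→D.
Player 2's best replies: A→c1; B→c1; C→c1; D→c2; E→c1.
Only (A, c1) has each player best-responding; Nash payoffs (20, 14).
Player 2 earns 14 sequentially versus 14 at the Nash outcome: unchanged.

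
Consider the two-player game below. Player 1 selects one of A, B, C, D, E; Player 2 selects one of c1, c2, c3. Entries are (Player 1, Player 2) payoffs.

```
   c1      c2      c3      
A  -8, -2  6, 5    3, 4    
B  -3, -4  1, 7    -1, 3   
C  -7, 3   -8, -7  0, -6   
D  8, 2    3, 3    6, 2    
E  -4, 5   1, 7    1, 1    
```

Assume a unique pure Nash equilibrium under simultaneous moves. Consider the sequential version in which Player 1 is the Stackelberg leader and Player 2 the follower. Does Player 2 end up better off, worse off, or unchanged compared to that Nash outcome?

unchanged

Player 2 best-responds to each possible Player 1 move:
- A → Player 2 plays c2 (best of -2, 5, 4); Player 1 gets 6.
- B → Player 2 plays c2 (best of -4, 7, 3); Player 1 gets 1.
- C → Player 2 plays c1 (best of 3, -7, -6); Player 1 gets -7.
- D → Player 2 plays c2 (best of 2, 3, 2); Player 1 gets 3.
- E → Player 2 plays c2 (best of 5, 7, 1); Player 1 gets 1.
Player 1's induced payoffs are 6, 1, -7, 3, 1, so Player 1 commits to A. Subgame-perfect outcome: (A, c2) with payoffs (6, 5).
For the simultaneous game, intersect best replies.
Player 1's best replies: c1→D; c2→A; c3→D.
Player 2's best replies: A→c2; B→c2; C→c1; D→c2; E→c2.
Only (A, c2) has each player best-responding; Nash payoffs (6, 5).
Player 2 earns 5 sequentially versus 5 at the Nash outcome: unchanged.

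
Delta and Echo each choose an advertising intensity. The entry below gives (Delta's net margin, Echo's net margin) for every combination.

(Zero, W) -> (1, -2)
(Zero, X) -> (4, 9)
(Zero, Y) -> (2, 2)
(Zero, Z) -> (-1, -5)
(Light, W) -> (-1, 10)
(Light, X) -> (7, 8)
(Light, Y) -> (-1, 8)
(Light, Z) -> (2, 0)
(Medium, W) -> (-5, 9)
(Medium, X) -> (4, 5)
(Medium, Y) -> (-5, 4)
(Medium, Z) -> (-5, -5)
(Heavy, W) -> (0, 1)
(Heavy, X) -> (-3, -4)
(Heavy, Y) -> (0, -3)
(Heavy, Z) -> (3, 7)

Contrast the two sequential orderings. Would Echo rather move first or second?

second

If Delta leads: Echo's best replies are Zero→X, Light→W, Medium→W, Heavy→Z; Delta's induced payoffs 4, -1, -5, 3; outcome (Zero, X), payoffs (4, 9).
If Echo leads: Delta's best replies are W→Zero, X→Light, Y→Zero, Z→Heavy; Echo's induced payoffs -2, 8, 2, 7; outcome (Light, X), payoffs (7, 8).
Echo gets 8 moving first and 9 moving second, so Echo prefers to move second.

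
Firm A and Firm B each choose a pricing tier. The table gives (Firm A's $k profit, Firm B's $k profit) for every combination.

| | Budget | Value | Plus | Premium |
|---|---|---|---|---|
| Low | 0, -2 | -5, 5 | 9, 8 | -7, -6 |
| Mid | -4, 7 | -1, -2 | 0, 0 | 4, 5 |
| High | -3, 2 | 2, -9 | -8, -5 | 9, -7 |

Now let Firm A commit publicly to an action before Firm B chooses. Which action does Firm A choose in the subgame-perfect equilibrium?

Low

Work backward from Firm B's decision.
- Low → Firm B plays Plus (best of -2, 5, 8, -6); Firm A gets 9.
- Mid → Firm B plays Budget (best of 7, -2, 0, 5); Firm A gets -4.
- High → Firm B plays Budget (best of 2, -9, -5, -7); Firm A gets -3.
Firm A's induced payoffs are 9, -4, -3, so Firm A commits to Low. Subgame-perfect outcome: (Low, Plus) with payoffs (9, 8).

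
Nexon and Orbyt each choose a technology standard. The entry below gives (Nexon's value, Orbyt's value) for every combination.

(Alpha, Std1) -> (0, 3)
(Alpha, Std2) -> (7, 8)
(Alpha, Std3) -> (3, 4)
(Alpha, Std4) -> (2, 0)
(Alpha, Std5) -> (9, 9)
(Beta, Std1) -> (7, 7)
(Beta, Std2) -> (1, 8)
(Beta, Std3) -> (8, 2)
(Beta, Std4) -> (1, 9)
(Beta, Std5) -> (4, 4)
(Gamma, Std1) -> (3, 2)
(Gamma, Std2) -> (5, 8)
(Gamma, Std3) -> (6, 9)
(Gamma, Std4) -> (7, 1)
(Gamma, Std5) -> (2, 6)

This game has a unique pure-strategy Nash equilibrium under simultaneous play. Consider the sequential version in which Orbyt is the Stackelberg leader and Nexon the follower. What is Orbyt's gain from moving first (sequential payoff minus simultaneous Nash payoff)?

0

Solve by backward induction (Orbyt leads).
- Std1: Nexon compares 0, 7, 3 and picks Beta; Orbyt would get 7.
- Std2: Nexon compares 7, 1, 5 and picks Alpha; Orbyt would get 8.
- Std3: Nexon compares 3, 8, 6 and picks Beta; Orbyt would get 2.
- Std4: Nexon compares 2, 1, 7 and picks Gamma; Orbyt would get 1.
- Std5: Nexon compares 9, 4, 2 and picks Alpha; Orbyt would get 9.
Maximizing over 7, 8, 2, 1, 9, Orbyt chooses Std5. Subgame-perfect outcome: (Alpha, Std5) with payoffs (9, 9).
Now find the simultaneous Nash equilibrium.
Nexon's best replies: Std1→Beta; Std2→Alpha; Std3→Beta; Std4→Gamma; Std5→Alpha.
Orbyt's best replies: Alpha→Std5; Beta→Std4; Gamma→Std3.
The unique mutual best reply is (Alpha, Std5), giving (9, 9).
Orbyt's commitment gain: 9 − 9 = 0.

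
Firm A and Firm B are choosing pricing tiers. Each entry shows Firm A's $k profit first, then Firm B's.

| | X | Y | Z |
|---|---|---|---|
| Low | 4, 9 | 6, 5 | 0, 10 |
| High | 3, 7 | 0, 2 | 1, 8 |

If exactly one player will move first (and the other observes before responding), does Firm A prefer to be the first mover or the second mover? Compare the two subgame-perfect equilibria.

If Firm A leads: Firm B's best replies are Low→Z, High→Z; Firm A's induced payoffs 0, 1; outcome (High, Z), payoffs (1, 8).
If Firm B leads: Firm A's best replies are X→Low, Y→Low, Z→High; Firm B's induced payoffs 9, 5, 8; outcome (Low, X), payoffs (4, 9).
Firm A gets 1 moving first and 4 moving second, so Firm A prefers to move second.

second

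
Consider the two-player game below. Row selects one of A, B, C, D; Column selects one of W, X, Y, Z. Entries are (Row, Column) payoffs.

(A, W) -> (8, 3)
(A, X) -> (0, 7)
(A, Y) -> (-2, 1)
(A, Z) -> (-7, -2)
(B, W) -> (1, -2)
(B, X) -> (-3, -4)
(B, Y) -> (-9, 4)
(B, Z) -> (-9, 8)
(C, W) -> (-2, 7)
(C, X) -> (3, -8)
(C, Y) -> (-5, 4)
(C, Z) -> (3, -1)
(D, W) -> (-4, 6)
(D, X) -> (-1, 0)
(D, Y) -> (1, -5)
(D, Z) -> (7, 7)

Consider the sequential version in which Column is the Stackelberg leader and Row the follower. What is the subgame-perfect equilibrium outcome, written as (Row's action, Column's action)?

Work backward from Row's decision.
- W: BR = A, leader payoff 3.
- X: BR = C, leader payoff -8.
- Y: BR = D, leader payoff -5.
- Z: BR = D, leader payoff 7.
Among 3, -8, -5, 7, the best is 7 at Z. Subgame-perfect outcome: (D, Z) with payoffs (7, 7).

(D, Z)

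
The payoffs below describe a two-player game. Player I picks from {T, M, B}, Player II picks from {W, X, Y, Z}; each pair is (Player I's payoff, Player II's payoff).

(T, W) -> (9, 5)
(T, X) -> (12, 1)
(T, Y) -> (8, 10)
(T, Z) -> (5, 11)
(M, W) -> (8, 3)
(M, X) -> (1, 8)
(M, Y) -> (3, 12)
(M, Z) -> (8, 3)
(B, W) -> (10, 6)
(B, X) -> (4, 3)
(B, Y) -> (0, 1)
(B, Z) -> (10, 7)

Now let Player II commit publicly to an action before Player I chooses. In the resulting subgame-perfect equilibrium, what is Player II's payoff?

Work backward from Player I's decision.
- W: Player I compares 9, 8, 10 and picks B; Player II would get 6.
- X: Player I compares 12, 1, 4 and picks T; Player II would get 1.
- Y: Player I compares 8, 3, 0 and picks T; Player II would get 10.
- Z: Player I compares 5, 8, 10 and picks B; Player II would get 7.
Among 6, 1, 10, 7, the best is 10 at Y. Subgame-perfect outcome: (T, Y) with payoffs (8, 10).

10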